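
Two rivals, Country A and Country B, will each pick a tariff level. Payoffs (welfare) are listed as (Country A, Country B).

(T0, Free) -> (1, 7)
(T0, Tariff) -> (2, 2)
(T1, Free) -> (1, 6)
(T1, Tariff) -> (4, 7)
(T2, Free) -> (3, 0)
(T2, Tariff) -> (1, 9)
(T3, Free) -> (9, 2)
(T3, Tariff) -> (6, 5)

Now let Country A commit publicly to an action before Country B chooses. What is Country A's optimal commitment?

T3

Solve by backward induction (Country A leads).
- T0 → Country B plays Free (best of 7, 2); Country A gets 1.
- T1 → Country B plays Tariff (best of 6, 7); Country A gets 4.
- T2 → Country B plays Tariff (best of 0, 9); Country A gets 1.
- T3 → Country B plays Tariff (best of 2, 5); Country A gets 6.
Maximizing over 1, 4, 1, 6, Country A chooses T3. Subgame-perfect outcome: (T3, Tariff) with payoffs (6, 5).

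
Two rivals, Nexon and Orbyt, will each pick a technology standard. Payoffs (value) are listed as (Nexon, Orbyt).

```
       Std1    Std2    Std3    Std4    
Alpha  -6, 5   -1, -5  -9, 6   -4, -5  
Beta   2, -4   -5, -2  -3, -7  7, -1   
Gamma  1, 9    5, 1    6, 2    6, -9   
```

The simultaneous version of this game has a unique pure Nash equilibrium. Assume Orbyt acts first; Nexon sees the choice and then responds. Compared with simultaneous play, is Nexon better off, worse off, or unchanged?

Backward induction with Orbyt moving first.
- Std1: Nexon compares -6, 2, 1 and picks Beta; Orbyt would get -4.
- Std2: Nexon compares -1, -5, 5 and picks Gamma; Orbyt would get 1.
- Std3: Nexon compares -9, -3, 6 and picks Gamma; Orbyt would get 2.
- Std4: Nexon compares -4, 7, 6 and picks Beta; Orbyt would get -1.
Orbyt's induced payoffs are -4, 1, 2, -1, so Orbyt commits to Std3. Subgame-perfect outcome: (Gamma, Std3) with payoffs (6, 2).
For the simultaneous game, intersect best replies.
Nexon's best replies: Std1→Beta; Std2→Gamma; Std3→Gamma; Std4→Beta.
Orbyt's best replies: Alpha→Std3; Beta→Std4; Gamma→Std1.
Only (Beta, Std4) has each player best-responding; Nash payoffs (7, -1).
Nexon earns 6 sequentially versus 7 at the Nash outcome: worse off.

worse off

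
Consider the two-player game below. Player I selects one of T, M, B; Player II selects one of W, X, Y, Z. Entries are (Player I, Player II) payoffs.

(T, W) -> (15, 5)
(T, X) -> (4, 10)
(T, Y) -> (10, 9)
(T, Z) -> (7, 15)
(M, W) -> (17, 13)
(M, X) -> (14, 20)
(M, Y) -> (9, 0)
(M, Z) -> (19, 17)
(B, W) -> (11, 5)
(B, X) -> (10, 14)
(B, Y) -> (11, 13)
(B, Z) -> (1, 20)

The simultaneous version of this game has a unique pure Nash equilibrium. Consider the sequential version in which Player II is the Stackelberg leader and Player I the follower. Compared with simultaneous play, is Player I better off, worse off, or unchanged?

Backward induction with Player II moving first.
- W → Player I plays M (best of 15, 17, 11); Player II gets 13.
- X → Player I plays M (best of 4, 14, 10); Player II gets 20.
- Y → Player I plays B (best of 10, 9, 11); Player II gets 13.
- Z → Player I plays M (best of 7, 19, 1); Player II gets 17.
Player II's induced payoffs are 13, 20, 13, 17, so Player II commits to X. Subgame-perfect outcome: (M, X) with payoffs (14, 20).
For the simultaneous game, intersect best replies.
Player I's best replies: W→M; X→M; Y→B; Z→M.
Player II's best replies: T→Z; M→X; B→Z.
The unique mutual best reply is (M, X), giving (14, 20).
Player I earns 14 sequentially versus 14 at the Nash outcome: unchanged.

unchanged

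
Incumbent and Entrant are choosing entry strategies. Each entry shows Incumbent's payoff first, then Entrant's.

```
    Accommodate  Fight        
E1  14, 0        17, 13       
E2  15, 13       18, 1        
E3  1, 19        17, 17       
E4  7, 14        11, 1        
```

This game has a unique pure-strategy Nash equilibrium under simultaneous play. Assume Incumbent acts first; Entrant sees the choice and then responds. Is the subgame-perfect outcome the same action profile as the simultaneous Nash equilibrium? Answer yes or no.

Solve by backward induction (Incumbent leads).
- E1: Entrant compares 0, 13 and picks Fight; Incumbent would get 17.
- E2: Entrant compares 13, 1 and picks Accommodate; Incumbent would get 15.
- E3: Entrant compares 19, 17 and picks Accommodate; Incumbent would get 1.
- E4: Entrant compares 14, 1 and picks Accommodate; Incumbent would get 7.
Incumbent's induced payoffs are 17, 15, 1, 7, so Incumbent commits to E1. Subgame-perfect outcome: (E1, Fight) with payoffs (17, 13).
Under simultaneous play:
Incumbent's best replies: Accommodate→E2; Fight→E2.
Entrant's best replies: E1→Fight; E2→Accommodate; E3→Accommodate; E4→Accommodate.
The unique mutual best reply is (E2, Accommodate), giving (15, 13).
Sequential outcome (E1, Fight) differs from the Nash profile (E2, Accommodate).

no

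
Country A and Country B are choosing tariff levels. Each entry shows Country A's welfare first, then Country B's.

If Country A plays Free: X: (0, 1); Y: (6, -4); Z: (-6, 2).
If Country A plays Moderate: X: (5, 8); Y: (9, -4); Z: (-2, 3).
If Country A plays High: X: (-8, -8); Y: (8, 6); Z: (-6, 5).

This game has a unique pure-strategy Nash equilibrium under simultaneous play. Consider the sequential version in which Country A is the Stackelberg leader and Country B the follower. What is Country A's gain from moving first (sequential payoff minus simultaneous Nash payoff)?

3

Work backward from Country B's decision.
- Free: BR = Z, leader payoff -6.
- Moderate: BR = X, leader payoff 5.
- High: BR = Y, leader payoff 8.
Country A's induced payoffs are -6, 5, 8, so Country A commits to High. Subgame-perfect outcome: (High, Y) with payoffs (8, 6).
Now find the simultaneous Nash equilibrium.
Country A's best replies: X→Moderate; Y→Moderate; Z→Moderate.
Country B's best replies: Free→Z; Moderate→X; High→Y.
Only (Moderate, X) has each player best-responding; Nash payoffs (5, 8).
Country A's commitment gain: 8 − 5 = 3.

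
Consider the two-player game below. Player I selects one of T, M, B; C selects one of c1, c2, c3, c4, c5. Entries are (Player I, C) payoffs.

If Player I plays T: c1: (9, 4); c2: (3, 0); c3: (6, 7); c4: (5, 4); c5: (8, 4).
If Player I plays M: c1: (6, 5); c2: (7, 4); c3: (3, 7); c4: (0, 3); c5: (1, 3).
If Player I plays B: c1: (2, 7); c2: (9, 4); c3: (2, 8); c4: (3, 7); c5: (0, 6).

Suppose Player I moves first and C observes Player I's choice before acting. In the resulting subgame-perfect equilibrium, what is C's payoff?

7

C best-responds to each possible Player I move:
- T: BR = c3, leader payoff 6.
- M: BR = c3, leader payoff 3.
- B: BR = c3, leader payoff 2.
Player I's induced payoffs are 6, 3, 2, so Player I commits to T. Subgame-perfect outcome: (T, c3) with payoffs (6, 7).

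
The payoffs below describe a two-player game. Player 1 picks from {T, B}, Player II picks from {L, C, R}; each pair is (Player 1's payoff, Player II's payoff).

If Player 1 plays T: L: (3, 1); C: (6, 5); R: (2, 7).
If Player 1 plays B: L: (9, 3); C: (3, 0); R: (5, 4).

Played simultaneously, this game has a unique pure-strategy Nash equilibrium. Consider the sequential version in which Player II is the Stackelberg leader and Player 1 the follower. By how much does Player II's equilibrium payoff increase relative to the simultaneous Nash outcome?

1

Work backward from Player 1's decision.
- L → Player 1 plays B (best of 3, 9); Player II gets 3.
- C → Player 1 plays T (best of 6, 3); Player II gets 5.
- R → Player 1 plays B (best of 2, 5); Player II gets 4.
Among 3, 5, 4, the best is 5 at C. Subgame-perfect outcome: (T, C) with payoffs (6, 5).
For the simultaneous game, intersect best replies.
Player 1's best replies: L→B; C→T; R→B.
Player II's best replies: T→R; B→R.
The unique mutual best reply is (B, R), giving (5, 4).
Player II's commitment gain: 5 − 4 = 1.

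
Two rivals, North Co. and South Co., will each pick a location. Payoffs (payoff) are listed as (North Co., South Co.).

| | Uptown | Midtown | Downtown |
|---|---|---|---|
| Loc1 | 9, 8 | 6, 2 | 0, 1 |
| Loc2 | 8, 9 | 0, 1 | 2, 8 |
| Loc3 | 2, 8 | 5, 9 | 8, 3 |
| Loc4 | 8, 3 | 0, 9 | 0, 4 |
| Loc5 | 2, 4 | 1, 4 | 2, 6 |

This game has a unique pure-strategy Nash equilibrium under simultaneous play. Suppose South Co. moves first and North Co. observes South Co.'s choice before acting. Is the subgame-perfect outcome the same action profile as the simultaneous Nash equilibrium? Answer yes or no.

yes

North Co. best-responds to each possible South Co. move:
- Uptown: BR = Loc1, leader payoff 8.
- Midtown: BR = Loc1, leader payoff 2.
- Downtown: BR = Loc3, leader payoff 3.
South Co.'s induced payoffs are 8, 2, 3, so South Co. commits to Uptown. Subgame-perfect outcome: (Loc1, Uptown) with payoffs (9, 8).
Under simultaneous play:
North Co.'s best replies: Uptown→Loc1; Midtown→Loc1; Downtown→Loc3.
South Co.'s best replies: Loc1→Uptown; Loc2→Uptown; Loc3→Midtown; Loc4→Midtown; Loc5→Downtown.
The unique mutual best reply is (Loc1, Uptown), giving (9, 8).
Sequential outcome (Loc1, Uptown) coincides with the Nash profile (Loc1, Uptown).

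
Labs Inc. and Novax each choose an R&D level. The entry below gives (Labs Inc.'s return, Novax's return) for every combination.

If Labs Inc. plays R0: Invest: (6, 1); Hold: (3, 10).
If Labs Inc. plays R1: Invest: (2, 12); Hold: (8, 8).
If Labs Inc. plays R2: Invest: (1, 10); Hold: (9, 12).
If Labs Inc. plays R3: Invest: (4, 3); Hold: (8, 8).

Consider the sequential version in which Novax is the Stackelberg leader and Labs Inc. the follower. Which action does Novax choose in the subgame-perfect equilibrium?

Backward induction with Novax moving first.
- Invest: Labs Inc. compares 6, 2, 1, 4 and picks R0; Novax would get 1.
- Hold: Labs Inc. compares 3, 8, 9, 8 and picks R2; Novax would get 12.
Among 1, 12, the best is 12 at Hold. Subgame-perfect outcome: (R2, Hold) with payoffs (9, 12).

Hold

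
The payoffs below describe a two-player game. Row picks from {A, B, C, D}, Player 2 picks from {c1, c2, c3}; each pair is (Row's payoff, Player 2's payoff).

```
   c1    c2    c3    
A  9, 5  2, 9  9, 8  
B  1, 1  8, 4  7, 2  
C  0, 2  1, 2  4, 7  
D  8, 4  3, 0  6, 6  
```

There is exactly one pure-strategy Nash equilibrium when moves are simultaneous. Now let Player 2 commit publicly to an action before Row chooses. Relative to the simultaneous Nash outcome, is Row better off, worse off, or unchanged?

Row best-responds to each possible Player 2 move:
- c1 → Row plays A (best of 9, 1, 0, 8); Player 2 gets 5.
- c2 → Row plays B (best of 2, 8, 1, 3); Player 2 gets 4.
- c3 → Row plays A (best of 9, 7, 4, 6); Player 2 gets 8.
Maximizing over 5, 4, 8, Player 2 chooses c3. Subgame-perfect outcome: (A, c3) with payoffs (9, 8).
For the simultaneous game, intersect best replies.
Row's best replies: c1→A; c2→B; c3→A.
Player 2's best replies: A→c2; B→c2; C→c3; D→c3.
The unique mutual best reply is (B, c2), giving (8, 4).
Row earns 9 sequentially versus 8 at the Nash outcome: better off.

better off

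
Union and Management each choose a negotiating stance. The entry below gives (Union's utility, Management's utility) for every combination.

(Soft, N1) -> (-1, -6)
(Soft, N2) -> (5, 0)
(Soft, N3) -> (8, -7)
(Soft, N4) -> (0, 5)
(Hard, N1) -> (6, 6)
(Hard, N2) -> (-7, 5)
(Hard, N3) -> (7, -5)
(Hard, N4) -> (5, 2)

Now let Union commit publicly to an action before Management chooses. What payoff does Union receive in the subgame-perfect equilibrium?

6

Backward induction with Union moving first.
- Soft → Management plays N4 (best of -6, 0, -7, 5); Union gets 0.
- Hard → Management plays N1 (best of 6, 5, -5, 2); Union gets 6.
Union's induced payoffs are 0, 6, so Union commits to Hard. Subgame-perfect outcome: (Hard, N1) with payoffs (6, 6).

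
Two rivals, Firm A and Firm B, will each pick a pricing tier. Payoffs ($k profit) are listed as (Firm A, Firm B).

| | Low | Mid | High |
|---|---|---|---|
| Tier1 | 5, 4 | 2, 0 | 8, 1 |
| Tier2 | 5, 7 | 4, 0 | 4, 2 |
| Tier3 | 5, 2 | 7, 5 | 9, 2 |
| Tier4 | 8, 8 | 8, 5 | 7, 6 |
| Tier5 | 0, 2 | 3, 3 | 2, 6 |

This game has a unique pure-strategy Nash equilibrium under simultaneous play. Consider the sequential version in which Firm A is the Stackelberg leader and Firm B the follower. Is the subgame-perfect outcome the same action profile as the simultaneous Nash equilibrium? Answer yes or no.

Solve by backward induction (Firm A leads).
- Tier1: Firm B compares 4, 0, 1 and picks Low; Firm A would get 5.
- Tier2: Firm B compares 7, 0, 2 and picks Low; Firm A would get 5.
- Tier3: Firm B compares 2, 5, 2 and picks Mid; Firm A would get 7.
- Tier4: Firm B compares 8, 5, 6 and picks Low; Firm A would get 8.
- Tier5: Firm B compares 2, 3, 6 and picks High; Firm A would get 2.
Among 5, 5, 7, 8, 2, the best is 8 at Tier4. Subgame-perfect outcome: (Tier4, Low) with payoffs (8, 8).
Under simultaneous play:
Firm A's best replies: Low→Tier4; Mid→Tier4; High→Tier3.
Firm B's best replies: Tier1→Low; Tier2→Low; Tier3→Mid; Tier4→Low; Tier5→High.
The unique mutual best reply is (Tier4, Low), giving (8, 8).
Sequential outcome (Tier4, Low) coincides with the Nash profile (Tier4, Low).

yes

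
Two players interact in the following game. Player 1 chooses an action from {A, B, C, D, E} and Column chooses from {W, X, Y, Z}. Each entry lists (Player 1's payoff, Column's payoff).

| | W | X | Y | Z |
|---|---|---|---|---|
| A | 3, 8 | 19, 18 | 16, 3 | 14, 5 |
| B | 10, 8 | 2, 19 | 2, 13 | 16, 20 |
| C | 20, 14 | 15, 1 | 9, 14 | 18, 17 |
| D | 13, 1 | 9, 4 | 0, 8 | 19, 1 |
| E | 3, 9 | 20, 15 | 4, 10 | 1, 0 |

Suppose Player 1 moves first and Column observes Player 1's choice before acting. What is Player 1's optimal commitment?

E

Work backward from Column's decision.
- A: Column compares 8, 18, 3, 5 and picks X; Player 1 would get 19.
- B: Column compares 8, 19, 13, 20 and picks Z; Player 1 would get 16.
- C: Column compares 14, 1, 14, 17 and picks Z; Player 1 would get 18.
- D: Column compares 1, 4, 8, 1 and picks Y; Player 1 would get 0.
- E: Column compares 9, 15, 10, 0 and picks X; Player 1 would get 20.
Player 1's induced payoffs are 19, 16, 18, 0, 20, so Player 1 commits to E. Subgame-perfect outcome: (E, X) with payoffs (20, 15).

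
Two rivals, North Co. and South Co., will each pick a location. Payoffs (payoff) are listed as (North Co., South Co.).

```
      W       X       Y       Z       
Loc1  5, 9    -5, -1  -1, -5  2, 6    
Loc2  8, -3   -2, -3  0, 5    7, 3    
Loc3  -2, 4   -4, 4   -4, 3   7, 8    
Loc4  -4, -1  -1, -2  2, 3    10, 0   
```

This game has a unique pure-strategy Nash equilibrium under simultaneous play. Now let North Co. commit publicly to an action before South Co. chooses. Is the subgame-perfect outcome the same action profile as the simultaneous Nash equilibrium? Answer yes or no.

no

Work backward from South Co.'s decision.
- Loc1: South Co. compares 9, -1, -5, 6 and picks W; North Co. would get 5.
- Loc2: South Co. compares -3, -3, 5, 3 and picks Y; North Co. would get 0.
- Loc3: South Co. compares 4, 4, 3, 8 and picks Z; North Co. would get 7.
- Loc4: South Co. compares -1, -2, 3, 0 and picks Y; North Co. would get 2.
Among 5, 0, 7, 2, the best is 7 at Loc3. Subgame-perfect outcome: (Loc3, Z) with payoffs (7, 8).
For the simultaneous game, intersect best replies.
North Co.'s best replies: W→Loc2; X→Loc4; Y→Loc4; Z→Loc4.
South Co.'s best replies: Loc1→W; Loc2→Y; Loc3→Z; Loc4→Y.
The unique mutual best reply is (Loc4, Y), giving (2, 3).
Sequential outcome (Loc3, Z) differs from the Nash profile (Loc4, Y).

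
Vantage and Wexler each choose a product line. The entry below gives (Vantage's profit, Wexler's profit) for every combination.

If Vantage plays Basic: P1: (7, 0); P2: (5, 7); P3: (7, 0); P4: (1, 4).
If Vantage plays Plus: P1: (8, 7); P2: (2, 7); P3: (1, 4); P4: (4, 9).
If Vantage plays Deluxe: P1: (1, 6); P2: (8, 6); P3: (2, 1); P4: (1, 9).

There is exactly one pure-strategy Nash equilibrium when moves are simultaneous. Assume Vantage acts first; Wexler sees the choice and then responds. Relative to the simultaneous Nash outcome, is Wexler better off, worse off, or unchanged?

Work backward from Wexler's decision.
- Basic → Wexler plays P2 (best of 0, 7, 0, 4); Vantage gets 5.
- Plus → Wexler plays P4 (best of 7, 7, 4, 9); Vantage gets 4.
- Deluxe → Wexler plays P4 (best of 6, 6, 1, 9); Vantage gets 1.
Vantage's induced payoffs are 5, 4, 1, so Vantage commits to Basic. Subgame-perfect outcome: (Basic, P2) with payoffs (5, 7).
Now find the simultaneous Nash equilibrium.
Vantage's best replies: P1→Plus; P2→Deluxe; P3→Basic; P4→Plus.
Wexler's best replies: Basic→P2; Plus→P4; Deluxe→P4.
Only (Plus, P4) has each player best-responding; Nash payoffs (4, 9).
Wexler earns 7 sequentially versus 9 at the Nash outcome: worse off.

worse off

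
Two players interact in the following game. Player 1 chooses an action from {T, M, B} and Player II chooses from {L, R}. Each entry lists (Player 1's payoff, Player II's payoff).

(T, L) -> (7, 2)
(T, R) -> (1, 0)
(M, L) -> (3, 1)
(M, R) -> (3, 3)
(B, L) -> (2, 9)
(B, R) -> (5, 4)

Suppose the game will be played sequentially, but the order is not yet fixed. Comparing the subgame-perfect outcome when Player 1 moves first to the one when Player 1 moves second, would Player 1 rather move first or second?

If Player 1 leads: Player II's best replies are T→L, M→R, B→L; Player 1's induced payoffs 7, 3, 2; outcome (T, L), payoffs (7, 2).
If Player II leads: Player 1's best replies are L→T, R→B; Player II's induced payoffs 2, 4; outcome (B, R), payoffs (5, 4).
Player 1 gets 7 moving first and 5 moving second, so Player 1 prefers to move first.

first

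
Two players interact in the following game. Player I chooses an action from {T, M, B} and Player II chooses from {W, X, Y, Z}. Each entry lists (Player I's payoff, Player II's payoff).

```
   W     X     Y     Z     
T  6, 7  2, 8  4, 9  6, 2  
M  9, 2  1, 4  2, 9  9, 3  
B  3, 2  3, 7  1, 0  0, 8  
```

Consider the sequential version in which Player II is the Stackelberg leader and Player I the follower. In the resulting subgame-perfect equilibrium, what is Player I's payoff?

Backward induction with Player II moving first.
- W: Player I compares 6, 9, 3 and picks M; Player II would get 2.
- X: Player I compares 2, 1, 3 and picks B; Player II would get 7.
- Y: Player I compares 4, 2, 1 and picks T; Player II would get 9.
- Z: Player I compares 6, 9, 0 and picks M; Player II would get 3.
Player II's induced payoffs are 2, 7, 9, 3, so Player II commits to Y. Subgame-perfect outcome: (T, Y) with payoffs (4, 9).

4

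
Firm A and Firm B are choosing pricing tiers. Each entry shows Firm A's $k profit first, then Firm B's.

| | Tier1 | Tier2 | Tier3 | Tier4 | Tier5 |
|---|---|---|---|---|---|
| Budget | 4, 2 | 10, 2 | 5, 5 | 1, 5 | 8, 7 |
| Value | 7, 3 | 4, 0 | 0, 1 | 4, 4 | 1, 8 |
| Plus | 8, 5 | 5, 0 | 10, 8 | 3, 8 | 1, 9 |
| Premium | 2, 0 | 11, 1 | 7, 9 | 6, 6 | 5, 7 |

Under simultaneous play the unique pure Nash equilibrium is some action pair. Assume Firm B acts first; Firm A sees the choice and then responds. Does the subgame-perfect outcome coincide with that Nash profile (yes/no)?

Work backward from Firm A's decision.
- Tier1: BR = Plus, leader payoff 5.
- Tier2: BR = Premium, leader payoff 1.
- Tier3: BR = Plus, leader payoff 8.
- Tier4: BR = Premium, leader payoff 6.
- Tier5: BR = Budget, leader payoff 7.
Maximizing over 5, 1, 8, 6, 7, Firm B chooses Tier3. Subgame-perfect outcome: (Plus, Tier3) with payoffs (10, 8).
For the simultaneous game, intersect best replies.
Firm A's best replies: Tier1→Plus; Tier2→Premium; Tier3→Plus; Tier4→Premium; Tier5→Budget.
Firm B's best replies: Budget→Tier5; Value→Tier5; Plus→Tier5; Premium→Tier3.
The unique mutual best reply is (Budget, Tier5), giving (8, 7).
Sequential outcome (Plus, Tier3) differs from the Nash profile (Budget, Tier5).

no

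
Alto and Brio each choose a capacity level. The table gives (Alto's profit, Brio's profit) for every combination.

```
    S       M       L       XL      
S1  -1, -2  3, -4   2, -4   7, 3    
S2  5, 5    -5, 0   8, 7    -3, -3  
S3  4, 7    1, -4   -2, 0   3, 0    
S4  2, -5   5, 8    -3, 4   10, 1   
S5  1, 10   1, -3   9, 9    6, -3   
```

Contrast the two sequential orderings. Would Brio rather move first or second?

first

If Alto leads: Brio's best replies are S1→XL, S2→L, S3→S, S4→M, S5→S; Alto's induced payoffs 7, 8, 4, 5, 1; outcome (S2, L), payoffs (8, 7).
If Brio leads: Alto's best replies are S→S2, M→S4, L→S5, XL→S4; Brio's induced payoffs 5, 8, 9, 1; outcome (S5, L), payoffs (9, 9).
Brio gets 9 moving first and 7 moving second, so Brio prefers to move first.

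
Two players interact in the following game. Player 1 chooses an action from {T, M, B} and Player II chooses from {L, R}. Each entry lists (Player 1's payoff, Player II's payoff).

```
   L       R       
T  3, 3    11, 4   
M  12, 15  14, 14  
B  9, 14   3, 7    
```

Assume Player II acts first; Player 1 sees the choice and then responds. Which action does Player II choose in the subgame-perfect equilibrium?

L

Work backward from Player 1's decision.
- L: Player 1 compares 3, 12, 9 and picks M; Player II would get 15.
- R: Player 1 compares 11, 14, 3 and picks M; Player II would get 14.
Player II's induced payoffs are 15, 14, so Player II commits to L. Subgame-perfect outcome: (M, L) with payoffs (12, 15).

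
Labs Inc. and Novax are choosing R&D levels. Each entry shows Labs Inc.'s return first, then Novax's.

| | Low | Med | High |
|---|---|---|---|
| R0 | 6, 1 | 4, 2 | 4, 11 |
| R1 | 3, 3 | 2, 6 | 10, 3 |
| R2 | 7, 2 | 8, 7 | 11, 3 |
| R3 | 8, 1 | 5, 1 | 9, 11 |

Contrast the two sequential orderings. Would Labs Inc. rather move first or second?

If Labs Inc. leads: Novax's best replies are R0→High, R1→Med, R2→Med, R3→High; Labs Inc.'s induced payoffs 4, 2, 8, 9; outcome (R3, High), payoffs (9, 11).
If Novax leads: Labs Inc.'s best replies are Low→R3, Med→R2, High→R2; Novax's induced payoffs 1, 7, 3; outcome (R2, Med), payoffs (8, 7).
Labs Inc. gets 9 moving first and 8 moving second, so Labs Inc. prefers to move first.

first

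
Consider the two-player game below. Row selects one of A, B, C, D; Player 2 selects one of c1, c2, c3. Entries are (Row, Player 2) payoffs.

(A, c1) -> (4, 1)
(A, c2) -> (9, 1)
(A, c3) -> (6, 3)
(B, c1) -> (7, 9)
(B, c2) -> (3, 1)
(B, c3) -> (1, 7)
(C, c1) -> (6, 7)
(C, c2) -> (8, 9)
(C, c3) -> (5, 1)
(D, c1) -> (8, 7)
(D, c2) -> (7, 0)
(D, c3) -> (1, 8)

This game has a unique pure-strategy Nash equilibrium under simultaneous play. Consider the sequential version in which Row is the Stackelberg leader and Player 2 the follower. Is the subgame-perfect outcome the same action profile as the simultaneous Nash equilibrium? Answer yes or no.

Player 2 best-responds to each possible Row move:
- A: BR = c3, leader payoff 6.
- B: BR = c1, leader payoff 7.
- C: BR = c2, leader payoff 8.
- D: BR = c3, leader payoff 1.
Row's induced payoffs are 6, 7, 8, 1, so Row commits to C. Subgame-perfect outcome: (C, c2) with payoffs (8, 9).
For the simultaneous game, intersect best replies.
Row's best replies: c1→D; c2→A; c3→A.
Player 2's best replies: A→c3; B→c1; C→c2; D→c3.
Only (A, c3) has each player best-responding; Nash payoffs (6, 3).
Sequential outcome (C, c2) differs from the Nash profile (A, c3).

no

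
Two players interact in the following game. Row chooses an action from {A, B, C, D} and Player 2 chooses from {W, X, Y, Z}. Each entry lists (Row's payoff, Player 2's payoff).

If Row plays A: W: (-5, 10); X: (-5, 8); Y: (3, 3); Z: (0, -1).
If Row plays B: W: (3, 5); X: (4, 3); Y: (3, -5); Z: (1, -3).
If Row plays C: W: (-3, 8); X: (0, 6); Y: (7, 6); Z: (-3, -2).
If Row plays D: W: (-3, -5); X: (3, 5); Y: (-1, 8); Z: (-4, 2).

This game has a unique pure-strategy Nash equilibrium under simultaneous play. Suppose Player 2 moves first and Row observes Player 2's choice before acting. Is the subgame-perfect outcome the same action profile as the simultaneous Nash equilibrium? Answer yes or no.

no

Solve by backward induction (Player 2 leads).
- W → Row plays B (best of -5, 3, -3, -3); Player 2 gets 5.
- X → Row plays B (best of -5, 4, 0, 3); Player 2 gets 3.
- Y → Row plays C (best of 3, 3, 7, -1); Player 2 gets 6.
- Z → Row plays B (best of 0, 1, -3, -4); Player 2 gets -3.
Maximizing over 5, 3, 6, -3, Player 2 chooses Y. Subgame-perfect outcome: (C, Y) with payoffs (7, 6).
Under simultaneous play:
Row's best replies: W→B; X→B; Y→C; Z→B.
Player 2's best replies: A→W; B→W; C→W; D→Y.
The unique mutual best reply is (B, W), giving (3, 5).
Sequential outcome (C, Y) differs from the Nash profile (B, W).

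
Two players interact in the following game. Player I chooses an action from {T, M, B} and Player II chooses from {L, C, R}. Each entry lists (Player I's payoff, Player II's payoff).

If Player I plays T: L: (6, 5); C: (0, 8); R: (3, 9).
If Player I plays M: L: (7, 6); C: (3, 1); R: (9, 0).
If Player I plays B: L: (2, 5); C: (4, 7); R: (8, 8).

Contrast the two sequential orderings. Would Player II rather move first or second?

second

If Player I leads: Player II's best replies are T→R, M→L, B→R; Player I's induced payoffs 3, 7, 8; outcome (B, R), payoffs (8, 8).
If Player II leads: Player I's best replies are L→M, C→B, R→M; Player II's induced payoffs 6, 7, 0; outcome (B, C), payoffs (4, 7).
Player II gets 7 moving first and 8 moving second, so Player II prefers to move second.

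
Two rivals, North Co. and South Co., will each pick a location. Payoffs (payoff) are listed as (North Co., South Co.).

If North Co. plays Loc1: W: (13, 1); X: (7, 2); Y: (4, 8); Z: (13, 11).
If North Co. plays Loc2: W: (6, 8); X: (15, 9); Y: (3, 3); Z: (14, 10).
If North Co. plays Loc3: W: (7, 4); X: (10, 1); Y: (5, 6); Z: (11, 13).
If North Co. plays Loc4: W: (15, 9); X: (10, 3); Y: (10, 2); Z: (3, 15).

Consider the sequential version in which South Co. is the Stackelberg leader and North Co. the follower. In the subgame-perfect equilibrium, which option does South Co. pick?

Work backward from North Co.'s decision.
- W: BR = Loc4, leader payoff 9.
- X: BR = Loc2, leader payoff 9.
- Y: BR = Loc4, leader payoff 2.
- Z: BR = Loc2, leader payoff 10.
Maximizing over 9, 9, 2, 10, South Co. chooses Z. Subgame-perfect outcome: (Loc2, Z) with payoffs (14, 10).

Z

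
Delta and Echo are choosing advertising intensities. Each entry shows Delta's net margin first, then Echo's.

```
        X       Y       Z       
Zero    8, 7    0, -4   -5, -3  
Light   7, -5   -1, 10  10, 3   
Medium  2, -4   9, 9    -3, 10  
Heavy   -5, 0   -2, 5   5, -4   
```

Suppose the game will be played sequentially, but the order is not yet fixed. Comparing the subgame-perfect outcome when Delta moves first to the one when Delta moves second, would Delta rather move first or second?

second

If Delta leads: Echo's best replies are Zero→X, Light→Y, Medium→Z, Heavy→Y; Delta's induced payoffs 8, -1, -3, -2; outcome (Zero, X), payoffs (8, 7).
If Echo leads: Delta's best replies are X→Zero, Y→Medium, Z→Light; Echo's induced payoffs 7, 9, 3; outcome (Medium, Y), payoffs (9, 9).
Delta gets 8 moving first and 9 moving second, so Delta prefers to move second.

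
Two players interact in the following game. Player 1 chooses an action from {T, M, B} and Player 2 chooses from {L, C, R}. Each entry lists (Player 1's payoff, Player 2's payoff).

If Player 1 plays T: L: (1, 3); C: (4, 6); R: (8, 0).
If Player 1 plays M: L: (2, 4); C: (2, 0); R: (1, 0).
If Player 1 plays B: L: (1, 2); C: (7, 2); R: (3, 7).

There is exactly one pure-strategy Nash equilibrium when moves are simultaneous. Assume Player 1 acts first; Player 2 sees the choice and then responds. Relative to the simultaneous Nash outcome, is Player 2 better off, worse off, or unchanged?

Work backward from Player 2's decision.
- T: Player 2 compares 3, 6, 0 and picks C; Player 1 would get 4.
- M: Player 2 compares 4, 0, 0 and picks L; Player 1 would get 2.
- B: Player 2 compares 2, 2, 7 and picks R; Player 1 would get 3.
Among 4, 2, 3, the best is 4 at T. Subgame-perfect outcome: (T, C) with payoffs (4, 6).
For the simultaneous game, intersect best replies.
Player 1's best replies: L→M; C→B; R→T.
Player 2's best replies: T→C; M→L; B→R.
The unique mutual best reply is (M, L), giving (2, 4).
Player 2 earns 6 sequentially versus 4 at the Nash outcome: better off.

better off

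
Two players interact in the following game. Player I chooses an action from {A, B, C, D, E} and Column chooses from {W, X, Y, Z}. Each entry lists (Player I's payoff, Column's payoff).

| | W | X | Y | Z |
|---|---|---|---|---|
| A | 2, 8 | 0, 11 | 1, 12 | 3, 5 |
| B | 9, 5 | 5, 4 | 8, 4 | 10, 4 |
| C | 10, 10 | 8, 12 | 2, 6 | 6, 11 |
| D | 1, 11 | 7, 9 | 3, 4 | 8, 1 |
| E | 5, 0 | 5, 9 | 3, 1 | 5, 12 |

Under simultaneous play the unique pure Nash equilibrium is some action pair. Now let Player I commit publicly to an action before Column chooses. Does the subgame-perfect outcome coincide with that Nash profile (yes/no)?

Backward induction with Player I moving first.
- A → Column plays Y (best of 8, 11, 12, 5); Player I gets 1.
- B → Column plays W (best of 5, 4, 4, 4); Player I gets 9.
- C → Column plays X (best of 10, 12, 6, 11); Player I gets 8.
- D → Column plays W (best of 11, 9, 4, 1); Player I gets 1.
- E → Column plays Z (best of 0, 9, 1, 12); Player I gets 5.
Maximizing over 1, 9, 8, 1, 5, Player I chooses B. Subgame-perfect outcome: (B, W) with payoffs (9, 5).
Under simultaneous play:
Player I's best replies: W→C; X→C; Y→B; Z→B.
Column's best replies: A→Y; B→W; C→X; D→W; E→Z.
Only (C, X) has each player best-responding; Nash payoffs (8, 12).
Sequential outcome (B, W) differs from the Nash profile (C, X).

no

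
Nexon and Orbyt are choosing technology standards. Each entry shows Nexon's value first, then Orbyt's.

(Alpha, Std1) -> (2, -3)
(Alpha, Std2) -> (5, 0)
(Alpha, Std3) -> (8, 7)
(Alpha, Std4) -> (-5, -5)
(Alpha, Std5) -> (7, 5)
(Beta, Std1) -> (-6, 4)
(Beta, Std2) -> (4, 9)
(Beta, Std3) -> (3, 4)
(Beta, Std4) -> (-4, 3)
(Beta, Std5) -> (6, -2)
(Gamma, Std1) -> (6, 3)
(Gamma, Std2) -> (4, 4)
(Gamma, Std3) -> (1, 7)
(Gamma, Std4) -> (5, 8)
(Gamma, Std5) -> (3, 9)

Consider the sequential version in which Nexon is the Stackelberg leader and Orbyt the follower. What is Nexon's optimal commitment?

Alpha

Orbyt best-responds to each possible Nexon move:
- Alpha: Orbyt compares -3, 0, 7, -5, 5 and picks Std3; Nexon would get 8.
- Beta: Orbyt compares 4, 9, 4, 3, -2 and picks Std2; Nexon would get 4.
- Gamma: Orbyt compares 3, 4, 7, 8, 9 and picks Std5; Nexon would get 3.
Nexon's induced payoffs are 8, 4, 3, so Nexon commits to Alpha. Subgame-perfect outcome: (Alpha, Std3) with payoffs (8, 7).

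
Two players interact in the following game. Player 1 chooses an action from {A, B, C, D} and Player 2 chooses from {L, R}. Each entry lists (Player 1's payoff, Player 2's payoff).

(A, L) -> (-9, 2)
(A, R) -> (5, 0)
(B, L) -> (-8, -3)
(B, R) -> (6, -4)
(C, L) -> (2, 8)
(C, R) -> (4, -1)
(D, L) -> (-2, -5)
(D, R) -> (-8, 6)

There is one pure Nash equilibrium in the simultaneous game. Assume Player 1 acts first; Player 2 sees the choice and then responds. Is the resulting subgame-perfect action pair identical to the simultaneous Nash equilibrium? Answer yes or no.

Solve by backward induction (Player 1 leads).
- A → Player 2 plays L (best of 2, 0); Player 1 gets -9.
- B → Player 2 plays L (best of -3, -4); Player 1 gets -8.
- C → Player 2 plays L (best of 8, -1); Player 1 gets 2.
- D → Player 2 plays R (best of -5, 6); Player 1 gets -8.
Player 1's induced payoffs are -9, -8, 2, -8, so Player 1 commits to C. Subgame-perfect outcome: (C, L) with payoffs (2, 8).
Now find the simultaneous Nash equilibrium.
Player 1's best replies: L→C; R→B.
Player 2's best replies: A→L; B→L; C→L; D→R.
The unique mutual best reply is (C, L), giving (2, 8).
Sequential outcome (C, L) coincides with the Nash profile (C, L).

yes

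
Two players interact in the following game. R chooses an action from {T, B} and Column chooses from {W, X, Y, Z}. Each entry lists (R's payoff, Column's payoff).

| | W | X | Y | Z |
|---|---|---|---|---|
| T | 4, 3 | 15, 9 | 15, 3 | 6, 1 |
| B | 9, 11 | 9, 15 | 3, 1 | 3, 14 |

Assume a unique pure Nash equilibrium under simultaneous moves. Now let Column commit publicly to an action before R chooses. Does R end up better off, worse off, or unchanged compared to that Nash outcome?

Backward induction with Column moving first.
- W → R plays B (best of 4, 9); Column gets 11.
- X → R plays T (best of 15, 9); Column gets 9.
- Y → R plays T (best of 15, 3); Column gets 3.
- Z → R plays T (best of 6, 3); Column gets 1.
Column's induced payoffs are 11, 9, 3, 1, so Column commits to W. Subgame-perfect outcome: (B, W) with payoffs (9, 11).
Under simultaneous play:
R's best replies: W→B; X→T; Y→T; Z→T.
Column's best replies: T→X; B→X.
The unique mutual best reply is (T, X), giving (15, 9).
R earns 9 sequentially versus 15 at the Nash outcome: worse off.

worse off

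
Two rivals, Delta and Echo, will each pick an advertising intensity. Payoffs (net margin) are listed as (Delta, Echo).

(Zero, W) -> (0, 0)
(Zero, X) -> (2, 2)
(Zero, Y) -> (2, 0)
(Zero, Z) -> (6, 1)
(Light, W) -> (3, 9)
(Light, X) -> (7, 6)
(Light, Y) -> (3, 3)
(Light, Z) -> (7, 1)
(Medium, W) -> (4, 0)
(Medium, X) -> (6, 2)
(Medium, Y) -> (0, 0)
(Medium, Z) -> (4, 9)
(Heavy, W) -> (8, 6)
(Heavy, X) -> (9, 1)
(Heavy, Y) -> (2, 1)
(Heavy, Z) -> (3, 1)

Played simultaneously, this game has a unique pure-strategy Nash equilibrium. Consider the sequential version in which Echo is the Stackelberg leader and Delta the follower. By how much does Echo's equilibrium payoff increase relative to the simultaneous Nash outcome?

0

Backward induction with Echo moving first.
- W → Delta plays Heavy (best of 0, 3, 4, 8); Echo gets 6.
- X → Delta plays Heavy (best of 2, 7, 6, 9); Echo gets 1.
- Y → Delta plays Light (best of 2, 3, 0, 2); Echo gets 3.
- Z → Delta plays Light (best of 6, 7, 4, 3); Echo gets 1.
Maximizing over 6, 1, 3, 1, Echo chooses W. Subgame-perfect outcome: (Heavy, W) with payoffs (8, 6).
Now find the simultaneous Nash equilibrium.
Delta's best replies: W→Heavy; X→Heavy; Y→Light; Z→Light.
Echo's best replies: Zero→X; Light→W; Medium→Z; Heavy→W.
Only (Heavy, W) has each player best-responding; Nash payoffs (8, 6).
Echo's commitment gain: 6 − 6 = 0.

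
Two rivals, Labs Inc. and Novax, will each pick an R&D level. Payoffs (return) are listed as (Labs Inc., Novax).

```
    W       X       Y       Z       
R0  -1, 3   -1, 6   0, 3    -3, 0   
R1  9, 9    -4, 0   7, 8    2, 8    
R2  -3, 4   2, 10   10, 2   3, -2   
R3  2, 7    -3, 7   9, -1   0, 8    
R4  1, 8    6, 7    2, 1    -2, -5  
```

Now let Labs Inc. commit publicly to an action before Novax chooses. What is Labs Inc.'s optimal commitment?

Backward induction with Labs Inc. moving first.
- R0: BR = X, leader payoff -1.
- R1: BR = W, leader payoff 9.
- R2: BR = X, leader payoff 2.
- R3: BR = Z, leader payoff 0.
- R4: BR = W, leader payoff 1.
Among -1, 9, 2, 0, 1, the best is 9 at R1. Subgame-perfect outcome: (R1, W) with payoffs (9, 9).

R1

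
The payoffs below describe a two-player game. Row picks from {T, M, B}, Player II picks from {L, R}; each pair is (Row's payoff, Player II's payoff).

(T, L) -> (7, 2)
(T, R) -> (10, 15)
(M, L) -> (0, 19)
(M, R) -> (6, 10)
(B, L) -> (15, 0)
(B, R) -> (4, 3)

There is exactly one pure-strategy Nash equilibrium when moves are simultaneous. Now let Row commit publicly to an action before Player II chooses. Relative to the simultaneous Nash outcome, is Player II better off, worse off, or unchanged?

unchanged

Player II best-responds to each possible Row move:
- T: BR = R, leader payoff 10.
- M: BR = L, leader payoff 0.
- B: BR = R, leader payoff 4.
Among 10, 0, 4, the best is 10 at T. Subgame-perfect outcome: (T, R) with payoffs (10, 15).
Now find the simultaneous Nash equilibrium.
Row's best replies: L→B; R→T.
Player II's best replies: T→R; M→L; B→R.
Only (T, R) has each player best-responding; Nash payoffs (10, 15).
Player II earns 15 sequentially versus 15 at the Nash outcome: unchanged.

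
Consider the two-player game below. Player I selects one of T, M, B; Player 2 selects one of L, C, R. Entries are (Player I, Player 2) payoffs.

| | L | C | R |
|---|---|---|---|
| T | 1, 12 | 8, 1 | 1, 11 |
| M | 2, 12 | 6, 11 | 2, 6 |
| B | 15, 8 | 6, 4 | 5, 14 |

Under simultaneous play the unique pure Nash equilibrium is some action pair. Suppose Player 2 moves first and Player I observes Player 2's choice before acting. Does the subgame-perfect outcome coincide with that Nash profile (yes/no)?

Solve by backward induction (Player 2 leads).
- L: BR = B, leader payoff 8.
- C: BR = T, leader payoff 1.
- R: BR = B, leader payoff 14.
Among 8, 1, 14, the best is 14 at R. Subgame-perfect outcome: (B, R) with payoffs (5, 14).
Under simultaneous play:
Player I's best replies: L→B; C→T; R→B.
Player 2's best replies: T→L; M→L; B→R.
Only (B, R) has each player best-responding; Nash payoffs (5, 14).
Sequential outcome (B, R) coincides with the Nash profile (B, R).

yes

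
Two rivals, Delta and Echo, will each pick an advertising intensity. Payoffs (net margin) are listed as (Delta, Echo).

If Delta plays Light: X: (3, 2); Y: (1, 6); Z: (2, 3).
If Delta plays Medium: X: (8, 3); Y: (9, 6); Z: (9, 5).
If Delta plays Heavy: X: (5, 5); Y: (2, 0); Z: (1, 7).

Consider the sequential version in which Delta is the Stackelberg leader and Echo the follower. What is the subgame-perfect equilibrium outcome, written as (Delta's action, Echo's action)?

(Medium, Y)

Backward induction with Delta moving first.
- Light → Echo plays Y (best of 2, 6, 3); Delta gets 1.
- Medium → Echo plays Y (best of 3, 6, 5); Delta gets 9.
- Heavy → Echo plays Z (best of 5, 0, 7); Delta gets 1.
Maximizing over 1, 9, 1, Delta chooses Medium. Subgame-perfect outcome: (Medium, Y) with payoffs (9, 6).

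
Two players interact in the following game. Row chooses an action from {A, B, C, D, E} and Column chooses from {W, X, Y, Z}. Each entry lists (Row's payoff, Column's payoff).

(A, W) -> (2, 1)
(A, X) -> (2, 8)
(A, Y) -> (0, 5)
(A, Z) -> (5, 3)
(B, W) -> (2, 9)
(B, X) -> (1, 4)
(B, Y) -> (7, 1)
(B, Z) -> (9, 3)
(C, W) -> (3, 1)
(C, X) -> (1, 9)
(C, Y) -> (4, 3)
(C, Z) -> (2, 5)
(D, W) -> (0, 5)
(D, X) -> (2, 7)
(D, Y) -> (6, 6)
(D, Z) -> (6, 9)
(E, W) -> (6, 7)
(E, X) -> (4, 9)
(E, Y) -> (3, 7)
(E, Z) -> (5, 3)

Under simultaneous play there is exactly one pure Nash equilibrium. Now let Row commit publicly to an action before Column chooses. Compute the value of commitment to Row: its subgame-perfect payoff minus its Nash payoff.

Solve by backward induction (Row leads).
- A → Column plays X (best of 1, 8, 5, 3); Row gets 2.
- B → Column plays W (best of 9, 4, 1, 3); Row gets 2.
- C → Column plays X (best of 1, 9, 3, 5); Row gets 1.
- D → Column plays Z (best of 5, 7, 6, 9); Row gets 6.
- E → Column plays X (best of 7, 9, 7, 3); Row gets 4.
Row's induced payoffs are 2, 2, 1, 6, 4, so Row commits to D. Subgame-perfect outcome: (D, Z) with payoffs (6, 9).
For the simultaneous game, intersect best replies.
Row's best replies: W→E; X→E; Y→B; Z→B.
Column's best replies: A→X; B→W; C→X; D→Z; E→X.
The unique mutual best reply is (E, X), giving (4, 9).
Row's commitment gain: 6 − 4 = 2.

2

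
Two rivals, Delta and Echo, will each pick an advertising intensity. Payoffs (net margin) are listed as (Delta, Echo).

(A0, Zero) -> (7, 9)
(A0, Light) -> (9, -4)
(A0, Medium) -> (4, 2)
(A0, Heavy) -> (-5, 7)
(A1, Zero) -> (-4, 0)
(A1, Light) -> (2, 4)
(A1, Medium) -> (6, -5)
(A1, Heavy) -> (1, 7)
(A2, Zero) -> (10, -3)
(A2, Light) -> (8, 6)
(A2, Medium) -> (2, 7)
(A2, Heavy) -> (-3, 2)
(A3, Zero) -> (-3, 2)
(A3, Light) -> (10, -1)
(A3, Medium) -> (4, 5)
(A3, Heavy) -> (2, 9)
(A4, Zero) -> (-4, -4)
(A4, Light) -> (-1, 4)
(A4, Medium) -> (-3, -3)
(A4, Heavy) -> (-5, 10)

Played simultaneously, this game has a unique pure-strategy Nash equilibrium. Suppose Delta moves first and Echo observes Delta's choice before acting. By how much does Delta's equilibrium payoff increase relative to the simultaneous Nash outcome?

5

Solve by backward induction (Delta leads).
- A0: Echo compares 9, -4, 2, 7 and picks Zero; Delta would get 7.
- A1: Echo compares 0, 4, -5, 7 and picks Heavy; Delta would get 1.
- A2: Echo compares -3, 6, 7, 2 and picks Medium; Delta would get 2.
- A3: Echo compares 2, -1, 5, 9 and picks Heavy; Delta would get 2.
- A4: Echo compares -4, 4, -3, 10 and picks Heavy; Delta would get -5.
Delta's induced payoffs are 7, 1, 2, 2, -5, so Delta commits to A0. Subgame-perfect outcome: (A0, Zero) with payoffs (7, 9).
For the simultaneous game, intersect best replies.
Delta's best replies: Zero→A2; Light→A3; Medium→A1; Heavy→A3.
Echo's best replies: A0→Zero; A1→Heavy; A2→Medium; A3→Heavy; A4→Heavy.
The unique mutual best reply is (A3, Heavy), giving (2, 9).
Delta's commitment gain: 7 − 2 = 5.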